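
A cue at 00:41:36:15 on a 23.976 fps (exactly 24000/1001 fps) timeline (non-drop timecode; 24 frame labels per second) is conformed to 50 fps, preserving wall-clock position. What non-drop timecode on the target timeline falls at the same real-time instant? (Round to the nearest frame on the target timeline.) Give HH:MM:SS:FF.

00:41:39:06

Source frame index: (0×3600 + 41×60 + 36) × 24 + 15 = 59919.
Real time: 59919 / (24000/1001) = 19992973/8000 s.
Target frame: (19992973/8000) × (50) = 19992973/160 ≈ 124956.081 → 124956.
At 50 labels/s: frame 124956 → 00:41:39:06.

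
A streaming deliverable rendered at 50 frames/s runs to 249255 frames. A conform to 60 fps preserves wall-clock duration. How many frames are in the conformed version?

Target frames = source frames × (target rate / source rate) = 249255 × (60)/(50) = 249255 × 6/5 = 299106.

299106 frames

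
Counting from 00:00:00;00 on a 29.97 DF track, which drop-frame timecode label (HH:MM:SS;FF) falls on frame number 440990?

04:05:14;12

Each 10-minute DF block holds 10 × 60 × 30 − 9 × 2 = 17982 frames. 440990 ÷ 17982 → 24 full blocks, remainder 9422.
Within the partial block the first minute is 1800 frames and each further minute 1798, so 5 further minute boundaries passed. Total skipped labels = 18 × 24 + 2 × 5 = 442.
Non-drop label index = 440990 + 442 = 441432; at 30 labels/s that is 04:05:14:12, i.e. DF 04:05:14;12.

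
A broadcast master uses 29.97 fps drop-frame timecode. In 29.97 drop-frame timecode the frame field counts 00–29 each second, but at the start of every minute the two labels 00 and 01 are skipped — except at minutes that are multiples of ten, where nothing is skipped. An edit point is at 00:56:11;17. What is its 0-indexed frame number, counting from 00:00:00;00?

101045

Complete 10-minute blocks: 5, each 17982 frames → 89910.
Remaining 6 whole minutes in the current block: 1800 + 5 × 1798 = 10790 frames.
Within the current minute: 11 × 30 + 17 − 2 = 345 (labels ;00/;01 skipped at this minute). Total = 89910 + 10790 + 345 = 101045.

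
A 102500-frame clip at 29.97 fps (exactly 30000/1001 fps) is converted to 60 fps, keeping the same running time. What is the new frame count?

Target frames = source frames × (target rate / source rate) = 102500 × (60)/(30000/1001) = 102500 × 1001/500 = 205205.

205205 frames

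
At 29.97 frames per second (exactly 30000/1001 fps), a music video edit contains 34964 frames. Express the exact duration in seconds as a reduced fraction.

8749741/7500 seconds

Running time = 34964 ÷ (30000/1001) = 34964 × 1001/30000 = 8749741/7500 s.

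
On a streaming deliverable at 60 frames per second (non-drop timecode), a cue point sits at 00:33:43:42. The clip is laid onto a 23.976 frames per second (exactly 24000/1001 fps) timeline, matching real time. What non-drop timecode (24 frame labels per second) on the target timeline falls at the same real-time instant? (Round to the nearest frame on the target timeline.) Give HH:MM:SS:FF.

00:33:41:16

Source frame index: (0×3600 + 33×60 + 43) × 60 + 42 = 121422.
Real time: 121422 / (60) = 20237/10 s.
Target frame: (20237/10) × (24000/1001) = 6938400/143 ≈ 48520.280 → 48520.
At 24 labels/s: frame 48520 → 00:33:41:16.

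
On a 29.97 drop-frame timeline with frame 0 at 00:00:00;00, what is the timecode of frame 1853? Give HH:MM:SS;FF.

00:01:01;25

Ten DF minutes hold 17982 frames, so frame 1853 lies in block 0 (frames 0–17981) with 1853 frames into that block.
The block's first minute is 1800 frames and the rest 1798 each; 1853 frames reaches minute 1, so 0 × 18 + 1 × 2 = 2 labels have been skipped so far.
Adding those back, label number 1853 + 2 = 1855 at 30 labels/s is 61 s + 25 f = 0 h 1 min 1 s frame 25, i.e. 00:01:01;25.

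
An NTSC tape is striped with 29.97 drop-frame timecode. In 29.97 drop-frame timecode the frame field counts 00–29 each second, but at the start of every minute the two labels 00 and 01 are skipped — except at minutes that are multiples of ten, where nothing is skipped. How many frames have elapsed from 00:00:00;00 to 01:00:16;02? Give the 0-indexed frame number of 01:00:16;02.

Complete 10-minute blocks: 6, each 17982 frames → 107892.
Remaining 0 whole minutes in the current block: 0 frames.
Within the current minute: 16 × 30 + 2 = 482. Total = 107892 + 0 + 482 = 108374.

108374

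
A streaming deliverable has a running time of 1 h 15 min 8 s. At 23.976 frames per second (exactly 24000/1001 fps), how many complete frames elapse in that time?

108083 frames

1 h 15 min 8 s = 4508 s.
Frames = 4508 × 24000/1001 = 15456000/143 ≈ 108083.9161.
Complete frames: 108083.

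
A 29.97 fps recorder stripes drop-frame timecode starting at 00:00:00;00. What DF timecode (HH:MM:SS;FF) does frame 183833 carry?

01:42:13;27

Ten DF minutes hold 17982 frames, so frame 183833 lies in block 10 (frames 179820–197801) with 4013 frames into that block.
The block's first minute is 1800 frames and the rest 1798 each; 4013 frames reaches minute 2, so 10 × 18 + 2 × 2 = 184 labels have been skipped so far.
Adding those back, label number 183833 + 184 = 184017 at 30 labels/s is 6133 s + 27 f = 1 h 42 min 13 s frame 27, i.e. 01:42:13;27.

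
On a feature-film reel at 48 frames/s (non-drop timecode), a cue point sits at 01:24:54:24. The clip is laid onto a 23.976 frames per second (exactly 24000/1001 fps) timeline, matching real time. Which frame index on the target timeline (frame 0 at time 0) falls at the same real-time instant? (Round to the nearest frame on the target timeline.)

Source frame index: (1×3600 + 24×60 + 54) × 48 + 24 = 244536.
Real time: 244536 / (48) = 10189/2 s.
Target frame: (10189/2) × (24000/1001) = 122268000/1001 ≈ 122145.854 → 122146.

frame 122146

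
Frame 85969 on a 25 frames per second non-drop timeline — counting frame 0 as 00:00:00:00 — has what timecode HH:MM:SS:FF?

85969 ÷ 25 = 3438 full seconds, remainder 19 frames.
3438 s = 0 h 57 min 18 s.
Timecode: 00:57:18:19.

00:57:18:19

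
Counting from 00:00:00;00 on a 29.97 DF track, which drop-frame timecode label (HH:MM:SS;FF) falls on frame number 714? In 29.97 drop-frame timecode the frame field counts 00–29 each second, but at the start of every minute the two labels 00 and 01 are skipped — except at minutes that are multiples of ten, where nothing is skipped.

Ten DF minutes hold 17982 frames, so frame 714 lies in block 0 (frames 0–17981) with 714 frames into that block.
The block's first minute is 1800 frames and the rest 1798 each; 714 frames reaches minute 0, so 0 × 18 + 0 × 2 = 0 labels have been skipped so far.
Adding those back, label number 714 + 0 = 714 at 30 labels/s is 23 s + 24 f = 0 h 0 min 23 s frame 24, i.e. 00:00:23;24.

00:00:23;24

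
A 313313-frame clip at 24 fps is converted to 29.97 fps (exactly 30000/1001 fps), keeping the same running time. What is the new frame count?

391250 frames

Target frames = source frames × (target rate / source rate) = 313313 × (30000/1001)/(24) = 313313 × 1250/1001 = 391250.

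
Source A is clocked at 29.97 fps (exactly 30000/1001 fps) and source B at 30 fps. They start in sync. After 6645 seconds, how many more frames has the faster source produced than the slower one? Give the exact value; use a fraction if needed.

199350/1001 frames

A emits 30000/1001 × 6645 = 199350000/1001 frames; B emits 30 × 6645 = 199350.
Difference = 199350/1001 frames (≈ 199.1508); B is ahead of A.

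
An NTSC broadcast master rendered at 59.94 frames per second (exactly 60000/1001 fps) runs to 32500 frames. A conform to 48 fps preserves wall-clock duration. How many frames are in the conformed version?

Target frames = source frames × (target rate / source rate) = 32500 × (48)/(60000/1001) = 32500 × 1001/1250 = 26026.

26026 frames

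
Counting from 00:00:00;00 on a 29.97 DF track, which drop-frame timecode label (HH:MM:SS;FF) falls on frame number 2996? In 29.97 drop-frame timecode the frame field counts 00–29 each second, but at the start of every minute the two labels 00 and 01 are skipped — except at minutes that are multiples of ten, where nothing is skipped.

00:01:39;28

Each 10-minute DF block holds 10 × 60 × 30 − 9 × 2 = 17982 frames. 2996 ÷ 17982 → 0 full blocks, remainder 2996.
Within the partial block the first minute is 1800 frames and each further minute 1798, so 1 further minute boundary passed. Total skipped labels = 18 × 0 + 2 × 1 = 2.
Non-drop label index = 2996 + 2 = 2998; at 30 labels/s that is 00:01:39:28, i.e. DF 00:01:39;28.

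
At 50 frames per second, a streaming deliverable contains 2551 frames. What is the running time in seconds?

51.02 seconds

Running time = 2551 / (50) = 51.02 s.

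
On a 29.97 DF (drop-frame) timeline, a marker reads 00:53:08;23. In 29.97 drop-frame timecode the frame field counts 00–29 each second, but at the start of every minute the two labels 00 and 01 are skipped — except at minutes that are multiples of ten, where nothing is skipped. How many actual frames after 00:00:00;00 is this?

95567

As if non-drop at 30 labels/s: (0 × 3600 + 53 × 60 + 8) × 30 + 23 = 95663.
Minute boundaries passed: 53; those not divisible by 10: 53 − 5 = 48; dropped labels = 2 × 48 = 96.
Actual frame index = 95663 − 96 = 95567.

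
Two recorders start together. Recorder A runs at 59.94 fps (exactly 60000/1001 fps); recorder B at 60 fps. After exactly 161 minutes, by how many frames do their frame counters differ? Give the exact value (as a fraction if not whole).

161 min = 9660 s.
A emits 60000/1001 × 9660 = 82800000/143 frames; B emits 60 × 9660 = 579600.
Difference = 82800/143 frames (≈ 579.0210); B is ahead of A.

82800/143 frames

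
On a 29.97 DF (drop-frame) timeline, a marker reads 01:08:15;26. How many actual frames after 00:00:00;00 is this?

122752

As if non-drop at 30 labels/s: (1 × 3600 + 8 × 60 + 15) × 30 + 26 = 122876.
Minute boundaries passed: 68; those not divisible by 10: 68 − 6 = 62; dropped labels = 2 × 62 = 124.
Actual frame index = 122876 − 124 = 122752.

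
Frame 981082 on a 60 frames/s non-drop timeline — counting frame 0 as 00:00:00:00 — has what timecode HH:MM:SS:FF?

981082 ÷ 60 = 16351 full seconds, remainder 22 frames.
16351 s = 4 h 32 min 31 s.
Timecode: 04:32:31:22.

04:32:31:22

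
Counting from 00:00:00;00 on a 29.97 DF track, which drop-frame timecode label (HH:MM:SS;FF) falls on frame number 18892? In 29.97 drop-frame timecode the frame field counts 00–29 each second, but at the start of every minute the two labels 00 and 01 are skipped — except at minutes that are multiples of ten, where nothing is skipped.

00:10:30;10

Each 10-minute DF block holds 10 × 60 × 30 − 9 × 2 = 17982 frames. 18892 ÷ 17982 → 1 full block, remainder 910.
Within the partial block the first minute is 1800 frames and each further minute 1798, so 0 further minute boundaries passed. Total skipped labels = 18 × 1 + 2 × 0 = 18.
Non-drop label index = 18892 + 18 = 18910; at 30 labels/s that is 00:10:30:10, i.e. DF 00:10:30;10.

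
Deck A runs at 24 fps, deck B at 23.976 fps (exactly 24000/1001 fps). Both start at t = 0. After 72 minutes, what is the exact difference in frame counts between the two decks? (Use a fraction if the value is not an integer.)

103680/1001 frames

72 min = 4320 s.
A emits 24 × 4320 = 103680 frames; B emits 24000/1001 × 4320 = 103680000/1001.
Difference = 103680/1001 frames (≈ 103.5764); B is behind A.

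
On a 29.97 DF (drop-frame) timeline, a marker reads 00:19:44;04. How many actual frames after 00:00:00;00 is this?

35488

As if non-drop at 30 labels/s: (0 × 3600 + 19 × 60 + 44) × 30 + 4 = 35524.
Minute boundaries passed: 19; those not divisible by 10: 19 − 1 = 18; dropped labels = 2 × 18 = 36.
Actual frame index = 35524 − 36 = 35488.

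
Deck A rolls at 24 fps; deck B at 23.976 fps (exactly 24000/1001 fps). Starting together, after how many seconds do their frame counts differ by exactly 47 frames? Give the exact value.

47047/24 seconds

The gap grows by |24000/1001 − 24| = 24/1001 frames per second.
Time for a 47-frame gap: 47 ÷ (24/1001) = 47047/24 s.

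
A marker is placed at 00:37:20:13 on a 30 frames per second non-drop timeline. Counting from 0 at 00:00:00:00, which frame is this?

Total seconds to the label: (0 × 3600 + 37 × 60 + 20) = 2240.
Frame index = 2240 × 30 + 13 = 67213.

frame 67213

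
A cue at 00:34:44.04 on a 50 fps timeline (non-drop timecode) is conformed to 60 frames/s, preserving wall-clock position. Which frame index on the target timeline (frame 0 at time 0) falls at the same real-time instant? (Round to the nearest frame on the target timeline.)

Source frame index: (0×3600 + 34×60 + 44) × 50 + 4 = 104204.
Real time: 104204 / (50) = 52102/25 s.
Target frame: (52102/25) × (60) = 625224/5 ≈ 125044.800 → 125045.

frame 125045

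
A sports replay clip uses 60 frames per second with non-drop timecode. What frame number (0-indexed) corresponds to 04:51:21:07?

1048867

Total seconds to the label: (4 × 3600 + 51 × 60 + 21) = 17481.
Frame index = 17481 × 60 + 7 = 1048867.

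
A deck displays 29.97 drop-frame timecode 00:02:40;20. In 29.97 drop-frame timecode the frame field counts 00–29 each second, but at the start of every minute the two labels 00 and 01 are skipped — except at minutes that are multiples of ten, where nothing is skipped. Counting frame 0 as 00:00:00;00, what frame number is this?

Complete 10-minute blocks: 0, each 17982 frames → 0.
Remaining 2 whole minutes in the current block: 1800 + 1 × 1798 = 3598 frames.
Within the current minute: 40 × 30 + 20 − 2 = 1218 (labels ;00/;01 skipped at this minute). Total = 0 + 3598 + 1218 = 4816.

4816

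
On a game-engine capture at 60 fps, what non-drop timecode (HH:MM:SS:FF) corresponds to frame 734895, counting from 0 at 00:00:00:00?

734895 ÷ 60 = 12248 full seconds, remainder 15 frames.
12248 s = 3 h 24 min 8 s.
Timecode: 03:24:08:15.

03:24:08:15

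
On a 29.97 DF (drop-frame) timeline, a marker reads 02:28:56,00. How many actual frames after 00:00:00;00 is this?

Complete 10-minute blocks: 14, each 17982 frames → 251748.
Remaining 8 whole minutes in the current block: 1800 + 7 × 1798 = 14386 frames.
Within the current minute: 56 × 30 + 0 − 2 = 1678 (labels ;00/;01 skipped at this minute). Total = 251748 + 14386 + 1678 = 267812.

267812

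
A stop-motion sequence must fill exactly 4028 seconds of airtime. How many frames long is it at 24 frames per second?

Frames = 4028 × 24 = 96672.

96672 frames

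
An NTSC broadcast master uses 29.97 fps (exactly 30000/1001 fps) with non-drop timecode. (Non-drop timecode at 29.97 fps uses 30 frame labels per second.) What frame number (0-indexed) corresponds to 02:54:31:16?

Total seconds to the label: (2 × 3600 + 54 × 60 + 31) = 10471.
Frame index = 10471 × 30 + 16 = 314146.

frame 314146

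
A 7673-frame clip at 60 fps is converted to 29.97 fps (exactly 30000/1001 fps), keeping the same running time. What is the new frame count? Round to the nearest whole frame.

Frames at target rate = 7673 × (30000/1001) / (60) = 3836500/1001 ≈ 3832.667.
Nearest whole frame: 3833.

3833 frames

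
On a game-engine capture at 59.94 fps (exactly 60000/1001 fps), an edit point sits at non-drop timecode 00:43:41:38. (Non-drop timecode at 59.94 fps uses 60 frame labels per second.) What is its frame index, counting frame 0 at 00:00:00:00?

frame 157298

Total seconds to the label: (0 × 3600 + 43 × 60 + 41) = 2621.
Frame index = 2621 × 60 + 38 = 157298.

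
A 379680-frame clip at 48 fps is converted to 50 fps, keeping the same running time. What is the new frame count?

395500 frames

Target frames = source frames × (target rate / source rate) = 379680 × (50)/(48) = 379680 × 25/24 = 395500.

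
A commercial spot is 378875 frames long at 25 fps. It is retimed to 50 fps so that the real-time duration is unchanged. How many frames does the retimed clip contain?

Frames at target rate = 378875 × (50) / (25) = 757750.

757750 frames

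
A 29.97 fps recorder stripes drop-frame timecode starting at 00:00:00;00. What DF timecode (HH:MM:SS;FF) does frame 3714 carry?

Ten DF minutes hold 17982 frames, so frame 3714 lies in block 0 (frames 0–17981) with 3714 frames into that block.
The block's first minute is 1800 frames and the rest 1798 each; 3714 frames reaches minute 2, so 0 × 18 + 2 × 2 = 4 labels have been skipped so far.
Adding those back, label number 3714 + 4 = 3718 at 30 labels/s is 123 s + 28 f = 0 h 2 min 3 s frame 28, i.e. 00:02:03;28.

00:02:03;28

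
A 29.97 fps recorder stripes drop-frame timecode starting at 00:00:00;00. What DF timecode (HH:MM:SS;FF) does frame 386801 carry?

03:35:06;09

Each 10-minute DF block holds 10 × 60 × 30 − 9 × 2 = 17982 frames. 386801 ÷ 17982 → 21 full blocks, remainder 9179.
Within the partial block the first minute is 1800 frames and each further minute 1798, so 5 further minute boundaries passed. Total skipped labels = 18 × 21 + 2 × 5 = 388.
Non-drop label index = 386801 + 388 = 387189; at 30 labels/s that is 03:35:06:09, i.e. DF 03:35:06;09.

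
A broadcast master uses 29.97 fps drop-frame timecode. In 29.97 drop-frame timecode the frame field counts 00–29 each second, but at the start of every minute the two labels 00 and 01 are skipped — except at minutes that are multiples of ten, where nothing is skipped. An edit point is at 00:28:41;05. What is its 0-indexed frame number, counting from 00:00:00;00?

As if non-drop at 30 labels/s: (0 × 3600 + 28 × 60 + 41) × 30 + 5 = 51635.
Minute boundaries passed: 28; those not divisible by 10: 28 − 2 = 26; dropped labels = 2 × 26 = 52.
Actual frame index = 51635 − 52 = 51583.

51583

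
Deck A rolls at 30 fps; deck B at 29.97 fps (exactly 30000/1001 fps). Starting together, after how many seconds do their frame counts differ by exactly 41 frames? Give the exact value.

The gap grows by |30000/1001 − 30| = 30/1001 frames per second.
Time for a 41-frame gap: 41 ÷ (30/1001) = 41041/30 s.

41041/30 seconds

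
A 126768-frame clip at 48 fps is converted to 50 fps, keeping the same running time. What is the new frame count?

132050 frames

Target frames = source frames × (target rate / source rate) = 126768 × (50)/(48) = 126768 × 25/24 = 132050.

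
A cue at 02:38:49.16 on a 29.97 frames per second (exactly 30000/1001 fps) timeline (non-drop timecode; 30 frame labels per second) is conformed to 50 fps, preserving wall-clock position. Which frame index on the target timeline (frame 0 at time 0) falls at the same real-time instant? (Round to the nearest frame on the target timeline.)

frame 476953

Source frame index: (2×3600 + 38×60 + 49) × 30 + 16 = 285886.
Real time: 285886 / (30000/1001) = 143085943/15000 s.
Target frame: (143085943/15000) × (50) = 143085943/300 ≈ 476953.143 → 476953.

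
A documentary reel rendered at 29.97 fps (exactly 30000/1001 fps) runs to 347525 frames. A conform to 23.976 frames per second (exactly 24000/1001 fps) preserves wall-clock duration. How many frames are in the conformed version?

278020 frames

Target frames = source frames × (target rate / source rate) = 347525 × (24000/1001)/(30000/1001) = 347525 × 4/5 = 278020.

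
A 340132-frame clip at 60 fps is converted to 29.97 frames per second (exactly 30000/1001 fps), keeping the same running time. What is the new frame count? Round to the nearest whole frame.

169896 frames

Frames at target rate = 340132 × (30000/1001) / (60) = 13082000/77 ≈ 169896.104.
Nearest whole frame: 169896.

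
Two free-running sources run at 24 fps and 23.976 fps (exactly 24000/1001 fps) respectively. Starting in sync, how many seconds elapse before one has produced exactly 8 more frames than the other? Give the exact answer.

The gap grows by |24000/1001 − 24| = 24/1001 frames per second.
Time for a 8-frame gap: 8 ÷ (24/1001) = 1001/3 s.

1001/3 seconds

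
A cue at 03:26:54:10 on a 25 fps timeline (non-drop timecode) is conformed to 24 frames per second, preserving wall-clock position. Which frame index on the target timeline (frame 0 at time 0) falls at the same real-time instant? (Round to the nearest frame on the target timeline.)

Source frame index: (3×3600 + 26×60 + 54) × 25 + 10 = 310360.
Real time: 310360 / (25) = 62072/5 s.
Target frame: (62072/5) × (24) = 1489728/5 ≈ 297945.600 → 297946.

frame 297946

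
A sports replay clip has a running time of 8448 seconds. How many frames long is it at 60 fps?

Frames = 8448 × 60 = 506880.

506880 frames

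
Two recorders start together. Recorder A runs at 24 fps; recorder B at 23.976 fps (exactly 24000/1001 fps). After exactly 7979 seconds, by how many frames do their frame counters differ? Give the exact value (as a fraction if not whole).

191496/1001 frames

A emits 24 × 7979 = 191496 frames; B emits 24000/1001 × 7979 = 191496000/1001.
Difference = 191496/1001 frames (≈ 191.3047); B is behind A.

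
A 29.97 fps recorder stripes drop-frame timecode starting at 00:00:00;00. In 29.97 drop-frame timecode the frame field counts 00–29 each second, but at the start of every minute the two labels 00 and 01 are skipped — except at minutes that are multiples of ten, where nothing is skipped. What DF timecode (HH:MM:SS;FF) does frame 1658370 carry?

15:22:14;10

Each 10-minute DF block holds 10 × 60 × 30 − 9 × 2 = 17982 frames. 1658370 ÷ 17982 → 92 full blocks, remainder 4026.
Within the partial block the first minute is 1800 frames and each further minute 1798, so 2 further minute boundaries passed. Total skipped labels = 18 × 92 + 2 × 2 = 1660.
Non-drop label index = 1658370 + 1660 = 1660030; at 30 labels/s that is 15:22:14:10, i.e. DF 15:22:14;10.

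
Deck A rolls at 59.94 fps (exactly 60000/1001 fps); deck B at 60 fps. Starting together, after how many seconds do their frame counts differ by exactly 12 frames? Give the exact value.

200.2 seconds

The gap grows by |60 − 60000/1001| = 60/1001 frames per second.
Time for a 12-frame gap: 12 ÷ (60/1001) = 200.2 s.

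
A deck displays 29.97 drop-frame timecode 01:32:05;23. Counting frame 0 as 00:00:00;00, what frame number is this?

Complete 10-minute blocks: 9, each 17982 frames → 161838.
Remaining 2 whole minutes in the current block: 1800 + 1 × 1798 = 3598 frames.
Within the current minute: 5 × 30 + 23 − 2 = 171 (labels ;00/;01 skipped at this minute). Total = 161838 + 3598 + 171 = 165607.

165607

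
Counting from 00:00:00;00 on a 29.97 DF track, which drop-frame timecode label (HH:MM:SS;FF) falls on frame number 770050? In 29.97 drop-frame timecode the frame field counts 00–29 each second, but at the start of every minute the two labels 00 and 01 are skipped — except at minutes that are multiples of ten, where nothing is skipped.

07:08:14;02

Each 10-minute DF block holds 10 × 60 × 30 − 9 × 2 = 17982 frames. 770050 ÷ 17982 → 42 full blocks, remainder 14806.
Within the partial block the first minute is 1800 frames and each further minute 1798, so 8 further minute boundaries passed. Total skipped labels = 18 × 42 + 2 × 8 = 772.
Non-drop label index = 770050 + 772 = 770822; at 30 labels/s that is 07:08:14:02, i.e. DF 07:08:14;02.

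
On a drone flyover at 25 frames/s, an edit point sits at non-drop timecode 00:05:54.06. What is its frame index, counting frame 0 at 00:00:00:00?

8856

Total seconds to the label: (0 × 3600 + 5 × 60 + 54) = 354.
Frame index = 354 × 25 + 6 = 8856.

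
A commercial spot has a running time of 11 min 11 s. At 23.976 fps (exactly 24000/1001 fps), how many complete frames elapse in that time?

16087 frames

11 min 11 s = 671 s.
Frames = 671 × 24000/1001 = 1464000/91 ≈ 16087.9121.
Complete frames: 16087.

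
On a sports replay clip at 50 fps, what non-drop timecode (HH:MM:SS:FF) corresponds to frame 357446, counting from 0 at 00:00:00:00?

01:59:08:46

357446 ÷ 50 = 7148 full seconds, remainder 46 frames.
7148 s = 1 h 59 min 8 s.
Timecode: 01:59:08:46.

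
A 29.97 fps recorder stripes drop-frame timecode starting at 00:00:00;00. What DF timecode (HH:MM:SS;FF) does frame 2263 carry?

00:01:15;15

Each 10-minute DF block holds 10 × 60 × 30 − 9 × 2 = 17982 frames. 2263 ÷ 17982 → 0 full blocks, remainder 2263.
Within the partial block the first minute is 1800 frames and each further minute 1798, so 1 further minute boundary passed. Total skipped labels = 18 × 0 + 2 × 1 = 2.
Non-drop label index = 2263 + 2 = 2265; at 30 labels/s that is 00:01:15:15, i.e. DF 00:01:15;15.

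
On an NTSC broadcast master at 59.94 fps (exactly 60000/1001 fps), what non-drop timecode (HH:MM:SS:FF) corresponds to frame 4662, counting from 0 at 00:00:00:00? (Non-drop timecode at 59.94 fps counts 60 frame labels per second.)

00:01:17:42

4662 ÷ 60 = 77 full seconds, remainder 42 frames.
77 s = 0 h 1 min 17 s.
Timecode: 00:01:17:42.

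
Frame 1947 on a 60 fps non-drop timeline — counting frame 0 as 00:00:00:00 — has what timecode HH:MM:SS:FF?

1947 ÷ 60 = 32 full seconds, remainder 27 frames.
32 s = 0 h 0 min 32 s.
Timecode: 00:00:32:27.

00:00:32:27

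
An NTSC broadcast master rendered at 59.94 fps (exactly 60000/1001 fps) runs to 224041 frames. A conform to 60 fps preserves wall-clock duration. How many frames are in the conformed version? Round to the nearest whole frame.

224265 frames

Frames at target rate = 224041 × (60) / (60000/1001) = 224265041/1000 ≈ 224265.041.
Nearest whole frame: 224265.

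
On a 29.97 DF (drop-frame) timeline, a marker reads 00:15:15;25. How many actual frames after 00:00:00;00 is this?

Complete 10-minute blocks: 1, each 17982 frames → 17982.
Remaining 5 whole minutes in the current block: 1800 + 4 × 1798 = 8992 frames.
Within the current minute: 15 × 30 + 25 − 2 = 473 (labels ;00/;01 skipped at this minute). Total = 17982 + 8992 + 473 = 27447.

27447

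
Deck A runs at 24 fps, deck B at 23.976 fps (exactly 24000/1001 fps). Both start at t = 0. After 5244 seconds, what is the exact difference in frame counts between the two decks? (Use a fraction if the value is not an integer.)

A emits 24 × 5244 = 125856 frames; B emits 24000/1001 × 5244 = 125856000/1001.
Difference = 125856/1001 frames (≈ 125.7303); B is behind A.

125856/1001 frames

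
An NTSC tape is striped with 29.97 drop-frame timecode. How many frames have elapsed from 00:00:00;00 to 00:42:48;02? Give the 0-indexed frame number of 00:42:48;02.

76966

As if non-drop at 30 labels/s: (0 × 3600 + 42 × 60 + 48) × 30 + 2 = 77042.
Minute boundaries passed: 42; those not divisible by 10: 42 − 4 = 38; dropped labels = 2 × 38 = 76.
Actual frame index = 77042 − 76 = 76966.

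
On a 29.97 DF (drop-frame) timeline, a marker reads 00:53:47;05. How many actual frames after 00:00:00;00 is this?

As if non-drop at 30 labels/s: (0 × 3600 + 53 × 60 + 47) × 30 + 5 = 96815.
Minute boundaries passed: 53; those not divisible by 10: 53 − 5 = 48; dropped labels = 2 × 48 = 96.
Actual frame index = 96815 − 96 = 96719.

96719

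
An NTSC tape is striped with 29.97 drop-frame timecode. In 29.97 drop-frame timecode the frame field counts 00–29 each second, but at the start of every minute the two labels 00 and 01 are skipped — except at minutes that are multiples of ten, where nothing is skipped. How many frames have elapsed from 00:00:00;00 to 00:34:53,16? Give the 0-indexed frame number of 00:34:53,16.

62744

Complete 10-minute blocks: 3, each 17982 frames → 53946.
Remaining 4 whole minutes in the current block: 1800 + 3 × 1798 = 7194 frames.
Within the current minute: 53 × 30 + 16 − 2 = 1604 (labels ;00/;01 skipped at this minute). Total = 53946 + 7194 + 1604 = 62744.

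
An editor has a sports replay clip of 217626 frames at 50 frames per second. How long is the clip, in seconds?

Running time = 217626 / (50) = 4352.52 s.

4352.52 seconds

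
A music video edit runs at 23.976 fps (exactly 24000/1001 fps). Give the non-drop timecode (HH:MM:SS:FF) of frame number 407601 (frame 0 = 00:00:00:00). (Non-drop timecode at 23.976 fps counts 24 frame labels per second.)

407601 ÷ 24 = 16983 full seconds, remainder 9 frames.
16983 s = 4 h 43 min 3 s.
Timecode: 04:43:03:09.

04:43:03:09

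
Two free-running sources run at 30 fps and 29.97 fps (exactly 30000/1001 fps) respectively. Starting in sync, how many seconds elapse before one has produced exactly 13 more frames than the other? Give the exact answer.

13013/30 seconds

The gap grows by |30000/1001 − 30| = 30/1001 frames per second.
Time for a 13-frame gap: 13 ÷ (30/1001) = 13013/30 s.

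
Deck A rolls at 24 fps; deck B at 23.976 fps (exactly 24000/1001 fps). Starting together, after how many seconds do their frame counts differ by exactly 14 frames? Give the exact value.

The gap grows by |24000/1001 − 24| = 24/1001 frames per second.
Time for a 14-frame gap: 14 ÷ (24/1001) = 7007/12 s.

7007/12 seconds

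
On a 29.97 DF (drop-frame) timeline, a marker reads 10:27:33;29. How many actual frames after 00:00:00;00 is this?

As if non-drop at 30 labels/s: (10 × 3600 + 27 × 60 + 33) × 30 + 29 = 1129619.
Minute boundaries passed: 627; those not divisible by 10: 627 − 62 = 565; dropped labels = 2 × 565 = 1130.
Actual frame index = 1129619 − 1130 = 1128489.

1128489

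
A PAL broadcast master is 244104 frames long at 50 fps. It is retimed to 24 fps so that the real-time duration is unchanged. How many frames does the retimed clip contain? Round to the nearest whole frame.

Frames at target rate = 244104 × (24) / (50) = 2929248/25 ≈ 117169.920.
Nearest whole frame: 117170.

117170 frames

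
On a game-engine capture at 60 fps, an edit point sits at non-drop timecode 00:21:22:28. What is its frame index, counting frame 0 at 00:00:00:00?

frame 76948

Total seconds to the label: (0 × 3600 + 21 × 60 + 22) = 1282.
Frame index = 1282 × 60 + 28 = 76948.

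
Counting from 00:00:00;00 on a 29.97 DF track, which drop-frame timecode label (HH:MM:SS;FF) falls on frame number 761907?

07:03:42;09

Each 10-minute DF block holds 10 × 60 × 30 − 9 × 2 = 17982 frames. 761907 ÷ 17982 → 42 full blocks, remainder 6663.
Within the partial block the first minute is 1800 frames and each further minute 1798, so 3 further minute boundaries passed. Total skipped labels = 18 × 42 + 2 × 3 = 762.
Non-drop label index = 761907 + 762 = 762669; at 30 labels/s that is 07:03:42:09, i.e. DF 07:03:42;09.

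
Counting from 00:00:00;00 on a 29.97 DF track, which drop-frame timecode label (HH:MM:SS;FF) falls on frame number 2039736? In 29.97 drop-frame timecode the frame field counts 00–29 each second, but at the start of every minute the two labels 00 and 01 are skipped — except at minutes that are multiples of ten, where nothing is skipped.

18:54:19;08

Ten DF minutes hold 17982 frames, so frame 2039736 lies in block 113 (frames 2031966–2049947) with 7770 frames into that block.
The block's first minute is 1800 frames and the rest 1798 each; 7770 frames reaches minute 4, so 113 × 18 + 4 × 2 = 2042 labels have been skipped so far.
Adding those back, label number 2039736 + 2042 = 2041778 at 30 labels/s is 68059 s + 8 f = 18 h 54 min 19 s frame 8, i.e. 18:54:19;08.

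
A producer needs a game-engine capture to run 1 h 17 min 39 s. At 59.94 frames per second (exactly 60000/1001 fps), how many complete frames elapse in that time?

1 h 17 min 39 s = 4659 s.
Frames = 4659 × 60000/1001 = 279540000/1001 ≈ 279260.7393.
Complete frames: 279260.

279260 frames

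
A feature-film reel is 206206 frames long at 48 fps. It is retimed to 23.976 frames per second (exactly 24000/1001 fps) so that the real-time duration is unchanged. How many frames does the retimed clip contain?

Target frames = source frames × (target rate / source rate) = 206206 × (24000/1001)/(48) = 206206 × 500/1001 = 103000.

103000 frames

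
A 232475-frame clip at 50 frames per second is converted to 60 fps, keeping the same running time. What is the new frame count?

278970 frames

Target frames = source frames × (target rate / source rate) = 232475 × (60)/(50) = 232475 × 6/5 = 278970.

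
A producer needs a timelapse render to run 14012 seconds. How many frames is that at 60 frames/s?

840720 frames

Frames = 14012 × 60 = 840720.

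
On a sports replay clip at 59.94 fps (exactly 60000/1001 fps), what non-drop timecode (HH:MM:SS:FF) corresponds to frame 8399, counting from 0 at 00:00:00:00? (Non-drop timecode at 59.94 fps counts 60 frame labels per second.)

8399 ÷ 60 = 139 full seconds, remainder 59 frames.
139 s = 0 h 2 min 19 s.
Timecode: 00:02:19:59.

00:02:19:59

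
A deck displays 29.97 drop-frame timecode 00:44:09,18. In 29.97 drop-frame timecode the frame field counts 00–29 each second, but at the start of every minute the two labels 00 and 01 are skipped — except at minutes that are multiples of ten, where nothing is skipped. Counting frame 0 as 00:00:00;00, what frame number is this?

Complete 10-minute blocks: 4, each 17982 frames → 71928.
Remaining 4 whole minutes in the current block: 1800 + 3 × 1798 = 7194 frames.
Within the current minute: 9 × 30 + 18 − 2 = 286 (labels ;00/;01 skipped at this minute). Total = 71928 + 7194 + 286 = 79408.

79408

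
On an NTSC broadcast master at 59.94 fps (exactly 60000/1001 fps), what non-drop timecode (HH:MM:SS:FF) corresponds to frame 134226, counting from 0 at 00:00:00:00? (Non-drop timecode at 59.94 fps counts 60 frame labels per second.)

00:37:17:06

134226 ÷ 60 = 2237 full seconds, remainder 6 frames.
2237 s = 0 h 37 min 17 s.
Timecode: 00:37:17:06.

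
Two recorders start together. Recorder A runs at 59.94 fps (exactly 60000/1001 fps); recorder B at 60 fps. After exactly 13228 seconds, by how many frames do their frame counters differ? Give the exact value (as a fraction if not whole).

A emits 60000/1001 × 13228 = 793680000/1001 frames; B emits 60 × 13228 = 793680.
Difference = 793680/1001 frames (≈ 792.8871); B is ahead of A.

793680/1001 frames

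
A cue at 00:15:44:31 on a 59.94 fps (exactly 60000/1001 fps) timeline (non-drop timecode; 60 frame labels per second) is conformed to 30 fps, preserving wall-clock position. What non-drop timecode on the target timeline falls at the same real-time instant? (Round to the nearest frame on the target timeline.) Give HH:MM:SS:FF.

00:15:45:14

Source frame index: (0×3600 + 15×60 + 44) × 60 + 31 = 56671.
Real time: 56671 / (60000/1001) = 56727671/60000 s.
Target frame: (56727671/60000) × (30) = 56727671/2000 ≈ 28363.836 → 28364.
At 30 labels/s: frame 28364 → 00:15:45:14.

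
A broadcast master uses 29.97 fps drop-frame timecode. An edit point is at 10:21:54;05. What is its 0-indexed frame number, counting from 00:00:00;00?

1118307

As if non-drop at 30 labels/s: (10 × 3600 + 21 × 60 + 54) × 30 + 5 = 1119425.
Minute boundaries passed: 621; those not divisible by 10: 621 − 62 = 559; dropped labels = 2 × 559 = 1118.
Actual frame index = 1119425 − 1118 = 1118307.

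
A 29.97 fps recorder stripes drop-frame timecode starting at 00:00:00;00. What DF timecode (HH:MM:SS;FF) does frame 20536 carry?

Each 10-minute DF block holds 10 × 60 × 30 − 9 × 2 = 17982 frames. 20536 ÷ 17982 → 1 full block, remainder 2554.
Within the partial block the first minute is 1800 frames and each further minute 1798, so 1 further minute boundary passed. Total skipped labels = 18 × 1 + 2 × 1 = 20.
Non-drop label index = 20536 + 20 = 20556; at 30 labels/s that is 00:11:25:06, i.e. DF 00:11:25;06.

00:11:25;06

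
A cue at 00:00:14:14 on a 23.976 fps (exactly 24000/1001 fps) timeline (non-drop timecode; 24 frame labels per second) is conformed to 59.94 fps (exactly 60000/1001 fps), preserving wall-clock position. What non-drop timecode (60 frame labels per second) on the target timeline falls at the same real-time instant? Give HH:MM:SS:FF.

00:00:14:35

Source frame index: (0×3600 + 0×60 + 14) × 24 + 14 = 350.
Real time: 350 / (24000/1001) = 7007/480 s.
Target frame: (7007/480) × (60000/1001) = 875.
At 60 labels/s: frame 875 → 00:00:14:35.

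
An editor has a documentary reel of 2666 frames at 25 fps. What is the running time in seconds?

Running time = 2666 / (25) = 106.64 s.

106.64 seconds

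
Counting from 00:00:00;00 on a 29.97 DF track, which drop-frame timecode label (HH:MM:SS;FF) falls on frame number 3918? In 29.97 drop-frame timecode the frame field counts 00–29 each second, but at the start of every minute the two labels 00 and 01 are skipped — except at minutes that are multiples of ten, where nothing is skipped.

00:02:10;22

Each 10-minute DF block holds 10 × 60 × 30 − 9 × 2 = 17982 frames. 3918 ÷ 17982 → 0 full blocks, remainder 3918.
Within the partial block the first minute is 1800 frames and each further minute 1798, so 2 further minute boundaries passed. Total skipped labels = 18 × 0 + 2 × 2 = 4.
Non-drop label index = 3918 + 4 = 3922; at 30 labels/s that is 00:02:10:22, i.e. DF 00:02:10;22.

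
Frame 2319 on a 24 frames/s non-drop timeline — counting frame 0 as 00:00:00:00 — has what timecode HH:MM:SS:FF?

00:01:36:15

2319 ÷ 24 = 96 full seconds, remainder 15 frames.
96 s = 0 h 1 min 36 s.
Timecode: 00:01:36:15.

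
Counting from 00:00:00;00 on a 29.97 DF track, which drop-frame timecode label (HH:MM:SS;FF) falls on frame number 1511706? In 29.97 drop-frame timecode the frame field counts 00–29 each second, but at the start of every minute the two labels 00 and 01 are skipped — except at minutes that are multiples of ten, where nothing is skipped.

Each 10-minute DF block holds 10 × 60 × 30 − 9 × 2 = 17982 frames. 1511706 ÷ 17982 → 84 full blocks, remainder 1218.
Within the partial block the first minute is 1800 frames and each further minute 1798, so 0 further minute boundaries passed. Total skipped labels = 18 × 84 + 2 × 0 = 1512.
Non-drop label index = 1511706 + 1512 = 1513218; at 30 labels/s that is 14:00:40:18, i.e. DF 14:00:40;18.

14:00:40;18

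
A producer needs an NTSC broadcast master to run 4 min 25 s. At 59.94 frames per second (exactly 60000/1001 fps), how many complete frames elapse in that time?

4 min 25 s = 265 s.
Frames = 265 × 60000/1001 = 15900000/1001 ≈ 15884.1159.
Complete frames: 15884.

15884 frames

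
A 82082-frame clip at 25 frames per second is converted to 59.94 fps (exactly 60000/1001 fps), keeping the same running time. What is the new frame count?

196800 frames

Target frames = source frames × (target rate / source rate) = 82082 × (60000/1001)/(25) = 82082 × 2400/1001 = 196800.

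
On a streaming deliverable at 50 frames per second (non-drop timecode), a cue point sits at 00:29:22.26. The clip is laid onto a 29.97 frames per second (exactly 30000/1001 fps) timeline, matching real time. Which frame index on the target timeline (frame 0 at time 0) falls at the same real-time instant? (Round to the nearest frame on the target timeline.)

Source frame index: (0×3600 + 29×60 + 22) × 50 + 26 = 88126.
Real time: 88126 / (50) = 44063/25 s.
Target frame: (44063/25) × (30000/1001) = 52875600/1001 ≈ 52822.777 → 52823.

frame 52823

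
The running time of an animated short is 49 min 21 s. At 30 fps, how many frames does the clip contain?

49 min 21 s = 2961 s.
Frames = 2961 × 30 = 88830.

88830 frames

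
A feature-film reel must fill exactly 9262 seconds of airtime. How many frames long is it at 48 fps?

444576 frames

Frames = 9262 × 48 = 444576.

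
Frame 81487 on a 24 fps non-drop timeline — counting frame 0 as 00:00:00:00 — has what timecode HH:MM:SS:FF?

00:56:35:07

81487 ÷ 24 = 3395 full seconds, remainder 7 frames.
3395 s = 0 h 56 min 35 s.
Timecode: 00:56:35:07.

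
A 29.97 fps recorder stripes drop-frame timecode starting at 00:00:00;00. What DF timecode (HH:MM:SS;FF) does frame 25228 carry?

00:14:01;24

Each 10-minute DF block holds 10 × 60 × 30 − 9 × 2 = 17982 frames. 25228 ÷ 17982 → 1 full block, remainder 7246.
Within the partial block the first minute is 1800 frames and each further minute 1798, so 4 further minute boundaries passed. Total skipped labels = 18 × 1 + 2 × 4 = 26.
Non-drop label index = 25228 + 26 = 25254; at 30 labels/s that is 00:14:01:24, i.e. DF 00:14:01;24.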